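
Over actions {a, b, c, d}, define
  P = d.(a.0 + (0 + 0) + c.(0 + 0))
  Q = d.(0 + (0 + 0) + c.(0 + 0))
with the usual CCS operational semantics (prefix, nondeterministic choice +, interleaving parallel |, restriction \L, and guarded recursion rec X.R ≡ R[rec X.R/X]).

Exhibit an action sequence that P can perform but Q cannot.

LTS(P): 4 reachable states
  s0 = d.(a.0 + (0 + 0) + c.(0 + 0)) → =d=> s1
  s1 = a.0 + (0 + 0) + c.(0 + 0) → =a=> s2, =c=> s3
  s2 = 0 → (no moves)
  s3 = 0 + 0 → (no moves)
LTS(Q): 3 reachable states
  t0 = d.(0 + (0 + 0) + c.(0 + 0)) → =d=> t1
  t1 = 0 + (0 + 0) + c.(0 + 0) → =c=> t2
  t2 = 0 + 0 → (no moves)
Trace ⟨da⟩ through P, begin at {s0}:
  [1] d ⇒ {s1}
  [2] a ⇒ {s2}
  ✓ P
Trace ⟨da⟩ through Q, begin at {t0}:
  [1] d ⇒ {t1}
  [2] a ⇒ ∅ (Q stuck)

da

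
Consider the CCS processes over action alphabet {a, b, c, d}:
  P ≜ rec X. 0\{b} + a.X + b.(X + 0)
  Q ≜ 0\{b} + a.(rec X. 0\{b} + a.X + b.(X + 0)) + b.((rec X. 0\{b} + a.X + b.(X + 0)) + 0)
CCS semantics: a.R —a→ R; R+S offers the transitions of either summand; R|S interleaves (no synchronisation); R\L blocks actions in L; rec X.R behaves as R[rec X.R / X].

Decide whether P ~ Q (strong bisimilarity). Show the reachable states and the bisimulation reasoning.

LTS(P): 2 reachable states
  s0 = rec X. 0\{b} + a.X + b.(X + 0) has moves ··a··> s0, ··b··> s1
  s1 = (rec X. 0\{b} + a.X + b.(X + 0)) + 0 has moves ··a··> s0, ··b··> s1
LTS(Q): 3 reachable states
  t0 = 0\{b} + a.(rec X. 0\{b} + a.X + b.(X + 0)) + b.((rec X. 0\{b} + a.X + b.(X + 0)) + 0) has moves ··a··> t1, ··b··> t2
  t1 = rec X. 0\{b} + a.X + b.(X + 0) has moves ··a··> t1, ··b··> t2
  t2 = (rec X. 0\{b} + a.X + b.(X + 0)) + 0 has moves ··a··> t1, ··b··> t2
Coarsest stable partition (strong bisimilarity classes):
  B0 = {s0, s1, t0, t1, t2}
s0 ∈ B0, t0 ∈ B0 → same block

YES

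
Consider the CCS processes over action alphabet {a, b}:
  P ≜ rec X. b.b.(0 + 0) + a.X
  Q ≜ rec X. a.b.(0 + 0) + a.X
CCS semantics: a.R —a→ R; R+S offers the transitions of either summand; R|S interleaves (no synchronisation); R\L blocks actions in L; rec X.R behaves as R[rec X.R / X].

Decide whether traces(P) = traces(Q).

traces(P) ≠ traces(Q) — witness ⟨b⟩

LTS(P): 3 reachable states
  p0 = rec X. b.b.(0 + 0) + a.X | -a-> p0, -b-> p1
  p1 = b.(0 + 0) | -b-> p2
  p2 = 0 + 0 | ∅
LTS(Q): 3 reachable states
  q0 = rec X. a.b.(0 + 0) + a.X | -a-> q0, -a-> q1
  q1 = b.(0 + 0) | -b-> q2
  q2 = 0 + 0 | ∅
Trace ⟨b⟩ through P, begin at {p0}:
  after b @ step 1: {p1}
  — P admits the full trace.
Trace ⟨b⟩ through Q, begin at {q0}:
  after b @ step 1: no successor for Q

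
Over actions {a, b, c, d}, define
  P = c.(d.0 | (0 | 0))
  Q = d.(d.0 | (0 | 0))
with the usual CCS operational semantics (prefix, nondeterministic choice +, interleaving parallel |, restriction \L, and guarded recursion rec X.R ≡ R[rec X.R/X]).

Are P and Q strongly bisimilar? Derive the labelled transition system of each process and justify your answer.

LTS(P): 3 reachable states
  m0 = c.(d.0 | (0 | 0)) ⊢ ··c··> m1
  m1 = d.0 | (0 | 0) ⊢ ··d··> m2
  m2 = 0 | (0 | 0) ⊢ deadlocked
LTS(Q): 3 reachable states
  n0 = d.(d.0 | (0 | 0)) ⊢ ··d··> n1
  n1 = d.0 | (0 | 0) ⊢ ··d··> n2
  n2 = 0 | (0 | 0) ⊢ deadlocked
Coarsest stable partition (strong bisimilarity classes):
  B0 = {m0}
  B1 = {m1, n1}
  B2 = {m2, n2}
  B3 = {n0}
m0 ∈ B0, n0 ∈ B3 → different blocks

NO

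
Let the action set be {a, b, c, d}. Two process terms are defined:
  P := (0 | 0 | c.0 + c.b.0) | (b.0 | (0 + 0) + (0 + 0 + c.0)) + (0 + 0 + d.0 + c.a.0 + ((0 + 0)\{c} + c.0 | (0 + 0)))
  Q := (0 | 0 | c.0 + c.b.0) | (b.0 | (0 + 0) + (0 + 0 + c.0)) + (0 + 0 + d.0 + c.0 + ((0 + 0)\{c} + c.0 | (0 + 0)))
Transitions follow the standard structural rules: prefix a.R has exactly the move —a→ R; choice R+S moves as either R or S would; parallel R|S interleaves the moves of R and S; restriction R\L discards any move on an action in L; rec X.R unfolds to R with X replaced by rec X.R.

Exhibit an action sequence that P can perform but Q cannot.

Reachable graph of P (15 states):
  s0 = (0 | 0 | c.0 + c.b.0) | (b.0 | (0 + 0) + (0 + 0 + c.0)) + (0 + 0 + d.0 + c.a.0 + ((0 + 0)\{c} + c.0 | (0 + 0))) :: —b→ s1, —c→ s2, —c→ s3, —c→ s4, —c→ s5, —c→ s6, —d→ s7
  s1 = (0 | 0 | c.0 + c.b.0) | (0 | (0 + 0)) :: —c→ s8, —c→ s9
  s2 = (0 | 0 | c.0 + c.b.0) | 0 :: —c→ s10, —c→ s11
  s3 = 0 | (0 + 0) :: ∅
  s4 = 0 | 0 | 0 | (b.0 | (0 + 0) + (0 + 0 + c.0)) :: —b→ s8, —c→ s10
  s5 = a.0 :: —a→ s7
  s6 = b.0 | (b.0 | (0 + 0) + (0 + 0 + c.0)) :: —b→ s12, —b→ s9, —c→ s11
  s7 = 0 :: ∅
  s8 = 0 | 0 | 0 | (0 | (0 + 0)) :: ∅
  s9 = b.0 | (0 | (0 + 0)) :: —b→ s13
  s10 = 0 | 0 | 0 | 0 :: ∅
  s11 = b.0 | 0 :: —b→ s14
  s12 = 0 | (b.0 | (0 + 0) + (0 + 0 + c.0)) :: —b→ s13, —c→ s14
  s13 = 0 | (0 | (0 + 0)) :: ∅
  s14 = 0 | 0 :: ∅
Reachable graph of Q (14 states):
  t0 = (0 | 0 | c.0 + c.b.0) | (b.0 | (0 + 0) + (0 + 0 + c.0)) + (0 + 0 + d.0 + c.0 + ((0 + 0)\{c} + c.0 | (0 + 0))) :: —b→ t1, —c→ t2, —c→ t3, —c→ t4, —c→ t5, —c→ t6, —d→ t3
  t1 = (0 | 0 | c.0 + c.b.0) | (0 | (0 + 0)) :: —c→ t7, —c→ t8
  t2 = (0 | 0 | c.0 + c.b.0) | 0 :: —c→ t10, —c→ t9
  t3 = 0 :: ∅
  t4 = 0 | (0 + 0) :: ∅
  t5 = 0 | 0 | 0 | (b.0 | (0 + 0) + (0 + 0 + c.0)) :: —b→ t7, —c→ t9
  t6 = b.0 | (b.0 | (0 + 0) + (0 + 0 + c.0)) :: —b→ t11, —b→ t8, —c→ t10
  t7 = 0 | 0 | 0 | (0 | (0 + 0)) :: ∅
  t8 = b.0 | (0 | (0 + 0)) :: —b→ t12
  t9 = 0 | 0 | 0 | 0 :: ∅
  t10 = b.0 | 0 :: —b→ t13
  t11 = 0 | (b.0 | (0 + 0) + (0 + 0 + c.0)) :: —b→ t12, —c→ t13
  t12 = 0 | (0 | (0 + 0)) :: ∅
  t13 = 0 | 0 :: ∅
Run σ = ⟨ca⟩ on P: start {s0}
  step 1 (c): {s2, s3, s4, s5, s6}
  step 2 (a): {s7}
  ✓ P
Run σ = ⟨ca⟩ on Q: start {t0}
  step 1 (c): {t2, t3, t4, t5, t6}
  step 2 (a): ∅  — Q cannot continue

ca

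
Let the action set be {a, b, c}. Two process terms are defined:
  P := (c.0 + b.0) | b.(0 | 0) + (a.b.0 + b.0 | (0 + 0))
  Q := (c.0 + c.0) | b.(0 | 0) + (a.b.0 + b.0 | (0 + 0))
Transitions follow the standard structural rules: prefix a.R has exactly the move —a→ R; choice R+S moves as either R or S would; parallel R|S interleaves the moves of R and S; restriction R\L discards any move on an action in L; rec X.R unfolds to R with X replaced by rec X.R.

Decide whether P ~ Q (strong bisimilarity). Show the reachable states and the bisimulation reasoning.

Reachable graph of P (7 states):
  s0 = (c.0 + b.0) | b.(0 | 0) + (a.b.0 + b.0 | (0 + 0)) | =a=> s1, =b=> s2, =b=> s3, =b=> s4, =c=> s4
  s1 = b.0 | =b=> s5
  s2 = (c.0 + b.0) | (0 | 0) | =b=> s6, =c=> s6
  s3 = 0 | (0 + 0) | deadlocked
  s4 = 0 | b.(0 | 0) | =b=> s6
  s5 = 0 | deadlocked
  s6 = 0 | (0 | 0) | deadlocked
Reachable graph of Q (7 states):
  t0 = (c.0 + c.0) | b.(0 | 0) + (a.b.0 + b.0 | (0 + 0)) | =a=> t1, =b=> t2, =b=> t3, =c=> t4
  t1 = b.0 | =b=> t5
  t2 = (c.0 + c.0) | (0 | 0) | =c=> t6
  t3 = 0 | (0 + 0) | deadlocked
  t4 = 0 | b.(0 | 0) | =b=> t6
  t5 = 0 | deadlocked
  t6 = 0 | (0 | 0) | deadlocked
Partition-refinement fixed point:
  B0 = {s0}
  B1 = {s1, s4, t1, t4}
  B2 = {s3, s5, s6, t3, t5, t6}
  B3 = {s2}
  B4 = {t0}
  B5 = {t2}
s0 ∈ B0, t0 ∈ B4 → different blocks

P ≁ Q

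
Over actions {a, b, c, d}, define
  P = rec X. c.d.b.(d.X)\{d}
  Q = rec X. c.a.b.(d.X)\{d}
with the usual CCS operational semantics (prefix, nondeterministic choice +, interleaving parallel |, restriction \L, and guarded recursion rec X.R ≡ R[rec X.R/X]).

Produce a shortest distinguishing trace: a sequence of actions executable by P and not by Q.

cd

P's transition system — 4 states:
  s0 = rec X. c.d.b.(d.X)\{d} ⊢ =c=> s1
  s1 = d.b.(d.(rec X. c.d.b.(d.X)\{d}))\{d} ⊢ =d=> s2
  s2 = b.(d.(rec X. c.d.b.(d.X)\{d}))\{d} ⊢ =b=> s3
  s3 = (d.(rec X. c.d.b.(d.X)\{d}))\{d} ⊢ stopped
Q's transition system — 4 states:
  t0 = rec X. c.a.b.(d.X)\{d} ⊢ =c=> t1
  t1 = a.b.(d.(rec X. c.a.b.(d.X)\{d}))\{d} ⊢ =a=> t2
  t2 = b.(d.(rec X. c.a.b.(d.X)\{d}))\{d} ⊢ =b=> t3
  t3 = (d.(rec X. c.a.b.(d.X)\{d}))\{d} ⊢ stopped
Run σ = ⟨cd⟩ on P: start {s0}
  step 1 (c): {s1}
  step 2 (d): {s2}
  P completes σ.
Run σ = ⟨cd⟩ on Q: start {t0}
  step 1 (c): {t1}
  step 2 (d): ∅ (Q stuck)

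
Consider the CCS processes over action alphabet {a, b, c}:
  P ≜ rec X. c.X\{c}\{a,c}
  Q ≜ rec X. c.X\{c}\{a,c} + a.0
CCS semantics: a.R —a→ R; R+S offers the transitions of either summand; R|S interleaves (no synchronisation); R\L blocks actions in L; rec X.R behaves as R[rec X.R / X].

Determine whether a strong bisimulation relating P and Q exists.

LTS(P): 2 reachable states
  m0 = rec X. c.X\{c}\{a,c} :: --c--▸ m1
  m1 = (rec X. c.X\{c}\{a,c})\{c}\{a,c} :: (no moves)
LTS(Q): 3 reachable states
  n0 = rec X. c.X\{c}\{a,c} + a.0 :: --a--▸ n1, --c--▸ n2
  n1 = 0 :: (no moves)
  n2 = (rec X. c.X\{c}\{a,c} + a.0)\{c}\{a,c} :: (no moves)
Partition-refinement fixed point:
  B0 = {m0}
  B1 = {m1, n1, n2}
  B2 = {n0}
m0 ∈ B0, n0 ∈ B2 → different blocks

not bisimilar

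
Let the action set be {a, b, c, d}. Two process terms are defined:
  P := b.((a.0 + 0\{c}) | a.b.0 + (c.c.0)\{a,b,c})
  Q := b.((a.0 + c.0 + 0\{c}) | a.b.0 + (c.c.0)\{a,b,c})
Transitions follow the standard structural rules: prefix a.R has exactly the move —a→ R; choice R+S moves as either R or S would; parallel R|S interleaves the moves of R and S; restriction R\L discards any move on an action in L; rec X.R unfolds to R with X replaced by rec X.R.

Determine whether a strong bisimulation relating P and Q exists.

not bisimilar

LTS(P): 7 reachable states
  s0 = b.((a.0 + 0\{c}) | a.b.0 + (c.c.0)\{a,b,c}) :: --b--▸ s1
  s1 = (a.0 + 0\{c}) | a.b.0 + (c.c.0)\{a,b,c} :: --a--▸ s2, --a--▸ s3
  s2 = (a.0 + 0\{c}) | b.0 :: --a--▸ s4, --b--▸ s5
  s3 = 0 | a.b.0 :: --a--▸ s4
  s4 = 0 | b.0 :: --b--▸ s6
  s5 = (a.0 + 0\{c}) | 0 :: --a--▸ s6
  s6 = 0 | 0 :: stopped
LTS(Q): 7 reachable states
  t0 = b.((a.0 + c.0 + 0\{c}) | a.b.0 + (c.c.0)\{a,b,c}) :: --b--▸ t1
  t1 = (a.0 + c.0 + 0\{c}) | a.b.0 + (c.c.0)\{a,b,c} :: --a--▸ t2, --a--▸ t3, --c--▸ t3
  t2 = (a.0 + c.0 + 0\{c}) | b.0 :: --a--▸ t4, --b--▸ t5, --c--▸ t4
  t3 = 0 | a.b.0 :: --a--▸ t4
  t4 = 0 | b.0 :: --b--▸ t6
  t5 = (a.0 + c.0 + 0\{c}) | 0 :: --a--▸ t6, --c--▸ t6
  t6 = 0 | 0 :: stopped
Partition-refinement fixed point:
  B0 = {s0}
  B1 = {s1}
  B2 = {s2}
  B3 = {s5}
  B4 = {s6, t6}
  B5 = {s4, t4}
  B6 = {s3, t3}
  B7 = {t0}
  B8 = {t1}
  B9 = {t2}
  B10 = {t5}
s0 ∈ B0, t0 ∈ B7 → different blocks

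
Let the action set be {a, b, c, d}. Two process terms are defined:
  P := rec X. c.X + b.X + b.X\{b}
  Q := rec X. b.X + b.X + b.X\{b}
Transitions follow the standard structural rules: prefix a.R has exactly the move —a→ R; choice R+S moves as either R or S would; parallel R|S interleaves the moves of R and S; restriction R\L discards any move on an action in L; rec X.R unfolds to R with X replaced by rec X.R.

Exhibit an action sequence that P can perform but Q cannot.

Reachable graph of P (2 states):
  p0 = rec X. c.X + b.X + b.X\{b} ⊢ ··b··> p0, ··b··> p1, ··c··> p0
  p1 = (rec X. c.X + b.X + b.X\{b})\{b} ⊢ ··c··> p1
Reachable graph of Q (2 states):
  q0 = rec X. b.X + b.X + b.X\{b} ⊢ ··b··> q0, ··b··> q1
  q1 = (rec X. b.X + b.X + b.X\{b})\{b} ⊢ ∅
Executing c from P (initial set {p0}):
  after c @ step 1: {p0}
  P completes σ.
Executing c from Q (initial set {q0}):
  after c @ step 1: ∅  — Q cannot continue

c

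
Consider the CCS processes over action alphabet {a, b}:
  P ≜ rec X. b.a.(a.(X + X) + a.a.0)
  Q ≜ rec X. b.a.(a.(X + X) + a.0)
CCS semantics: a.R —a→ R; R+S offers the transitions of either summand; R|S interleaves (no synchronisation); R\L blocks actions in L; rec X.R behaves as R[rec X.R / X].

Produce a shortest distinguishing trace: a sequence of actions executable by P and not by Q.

LTS(P): 6 reachable states
  s0 = rec X. b.a.(a.(X + X) + a.a.0) :: ··b··> s1
  s1 = a.(a.((rec X. b.a.(a.(X + X) + a.a.0)) + (rec X. b.a.(a.(X + X) + a.a.0))) + a.a.0) :: ··a··> s2
  s2 = a.((rec X. b.a.(a.(X + X) + a.a.0)) + (rec X. b.a.(a.(X + X) + a.a.0))) + a.a.0 :: ··a··> s3, ··a··> s4
  s3 = (rec X. b.a.(a.(X + X) + a.a.0)) + (rec X. b.a.(a.(X + X) + a.a.0)) :: ··b··> s1
  s4 = a.0 :: ··a··> s5
  s5 = 0 :: (no moves)
LTS(Q): 5 reachable states
  t0 = rec X. b.a.(a.(X + X) + a.0) :: ··b··> t1
  t1 = a.(a.((rec X. b.a.(a.(X + X) + a.0)) + (rec X. b.a.(a.(X + X) + a.0))) + a.0) :: ··a··> t2
  t2 = a.((rec X. b.a.(a.(X + X) + a.0)) + (rec X. b.a.(a.(X + X) + a.0))) + a.0 :: ··a··> t3, ··a··> t4
  t3 = (rec X. b.a.(a.(X + X) + a.0)) + (rec X. b.a.(a.(X + X) + a.0)) :: ··b··> t1
  t4 = 0 :: (no moves)
Executing baaa from P (initial set {s0}):
  [1] b ⇒ {s1}
  [2] a ⇒ {s2}
  [3] a ⇒ {s3, s4}
  [4] a ⇒ {s5}
  ✓ P
Executing baaa from Q (initial set {t0}):
  [1] b ⇒ {t1}
  [2] a ⇒ {t2}
  [3] a ⇒ {t3, t4}
  [4] a ⇒ ∅  — Q cannot continue

baaa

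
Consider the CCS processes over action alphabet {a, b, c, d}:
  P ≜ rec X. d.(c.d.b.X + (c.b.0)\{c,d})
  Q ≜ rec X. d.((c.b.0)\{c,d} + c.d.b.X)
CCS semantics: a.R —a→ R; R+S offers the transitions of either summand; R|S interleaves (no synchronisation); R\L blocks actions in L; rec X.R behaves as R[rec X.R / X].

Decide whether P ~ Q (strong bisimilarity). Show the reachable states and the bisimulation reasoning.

bisimilar

Reachable graph of P (4 states):
  m0 = rec X. d.(c.d.b.X + (c.b.0)\{c,d}) → =d=> m1
  m1 = c.d.b.(rec X. d.(c.d.b.X + (c.b.0)\{c,d})) + (c.b.0)\{c,d} → =c=> m2
  m2 = d.b.(rec X. d.(c.d.b.X + (c.b.0)\{c,d})) → =d=> m3
  m3 = b.(rec X. d.(c.d.b.X + (c.b.0)\{c,d})) → =b=> m0
Reachable graph of Q (4 states):
  n0 = rec X. d.((c.b.0)\{c,d} + c.d.b.X) → =d=> n1
  n1 = (c.b.0)\{c,d} + c.d.b.(rec X. d.((c.b.0)\{c,d} + c.d.b.X)) → =c=> n2
  n2 = d.b.(rec X. d.((c.b.0)\{c,d} + c.d.b.X)) → =d=> n3
  n3 = b.(rec X. d.((c.b.0)\{c,d} + c.d.b.X)) → =b=> n0
Coarsest stable partition (strong bisimilarity classes):
  B0 = {m0, n0}
  B1 = {m1, n1}
  B2 = {m2, n2}
  B3 = {m3, n3}
m0 ∈ B0, n0 ∈ B0 → same block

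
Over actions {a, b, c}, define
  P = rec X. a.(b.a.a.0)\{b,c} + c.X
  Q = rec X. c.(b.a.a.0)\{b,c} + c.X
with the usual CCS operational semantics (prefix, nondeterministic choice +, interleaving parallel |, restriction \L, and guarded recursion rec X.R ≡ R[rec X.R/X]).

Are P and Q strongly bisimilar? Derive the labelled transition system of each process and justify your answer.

LTS(P): 2 reachable states
  s0 = rec X. a.(b.a.a.0)\{b,c} + c.X ⊢ —a→ s1, —c→ s0
  s1 = (b.a.a.0)\{b,c} ⊢ ·
LTS(Q): 2 reachable states
  t0 = rec X. c.(b.a.a.0)\{b,c} + c.X ⊢ —c→ t0, —c→ t1
  t1 = (b.a.a.0)\{b,c} ⊢ ·
Partition-refinement fixed point:
  B0 = {s0}
  B1 = {s1, t1}
  B2 = {t0}
s0 ∈ B0, t0 ∈ B2 → different blocks

NO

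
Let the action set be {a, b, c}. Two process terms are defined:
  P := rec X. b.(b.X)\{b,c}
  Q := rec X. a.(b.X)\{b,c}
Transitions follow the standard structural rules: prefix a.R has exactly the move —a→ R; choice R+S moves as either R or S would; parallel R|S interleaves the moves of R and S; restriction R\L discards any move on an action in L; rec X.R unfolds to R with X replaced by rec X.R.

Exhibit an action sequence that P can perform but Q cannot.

P's transition system — 2 states:
  p0 = rec X. b.(b.X)\{b,c} | --b--▸ p1
  p1 = (b.(rec X. b.(b.X)\{b,c}))\{b,c} | ·
Q's transition system — 2 states:
  q0 = rec X. a.(b.X)\{b,c} | --a--▸ q1
  q1 = (b.(rec X. a.(b.X)\{b,c}))\{b,c} | ·
Trace ⟨b⟩ through P, begin at {p0}:
  step 1 (b): {p1}
  P completes σ.
Trace ⟨b⟩ through Q, begin at {q0}:
  step 1 (b): ∅ (Q stuck)

b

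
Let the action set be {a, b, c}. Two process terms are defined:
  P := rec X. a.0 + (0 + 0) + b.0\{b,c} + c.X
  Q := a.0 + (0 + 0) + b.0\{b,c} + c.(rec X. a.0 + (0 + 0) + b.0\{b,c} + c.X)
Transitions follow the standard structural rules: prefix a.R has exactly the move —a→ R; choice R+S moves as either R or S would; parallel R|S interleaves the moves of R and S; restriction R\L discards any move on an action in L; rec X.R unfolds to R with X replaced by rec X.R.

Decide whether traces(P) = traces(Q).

Reachable graph of P (3 states):
  u0 = rec X. a.0 + (0 + 0) + b.0\{b,c} + c.X ⊢ --a--▸ u1, --b--▸ u2, --c--▸ u0
  u1 = 0 ⊢ ·
  u2 = 0\{b,c} ⊢ ·
Reachable graph of Q (4 states):
  v0 = a.0 + (0 + 0) + b.0\{b,c} + c.(rec X. a.0 + (0 + 0) + b.0\{b,c} + c.X) ⊢ --a--▸ v1, --b--▸ v2, --c--▸ v3
  v1 = 0 ⊢ ·
  v2 = 0\{b,c} ⊢ ·
  v3 = rec X. a.0 + (0 + 0) + b.0\{b,c} + c.X ⊢ --a--▸ v1, --b--▸ v2, --c--▸ v3
Partition-refinement fixed point:
  B0 = {u0, v0, v3}
  B1 = {u1, u2, v1, v2}
u0 ∈ B0, v0 ∈ B0 → same block
Bisimilar ⇒ trace-equivalent.

traces(P) = traces(Q)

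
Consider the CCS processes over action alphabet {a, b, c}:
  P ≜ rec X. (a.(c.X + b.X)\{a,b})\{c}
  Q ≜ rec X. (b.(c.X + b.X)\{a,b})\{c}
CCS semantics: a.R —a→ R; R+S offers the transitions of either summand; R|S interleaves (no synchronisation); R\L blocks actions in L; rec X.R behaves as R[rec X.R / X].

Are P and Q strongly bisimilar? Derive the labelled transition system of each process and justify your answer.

P ≁ Q

LTS(P): 2 reachable states
  m0 = rec X. (a.(c.X + b.X)\{a,b})\{c} :: ··a··> m1
  m1 = (c.(rec X. (a.(c.X + b.X)\{a,b})\{c}) + b.(rec X. (a.(c.X + b.X)\{a,b})\{c}))\{a,b}\{c} :: ·
LTS(Q): 2 reachable states
  n0 = rec X. (b.(c.X + b.X)\{a,b})\{c} :: ··b··> n1
  n1 = (c.(rec X. (b.(c.X + b.X)\{a,b})\{c}) + b.(rec X. (b.(c.X + b.X)\{a,b})\{c}))\{a,b}\{c} :: ·
Bisimilarity quotient blocks:
  B0 = {m0}
  B1 = {m1, n1}
  B2 = {n0}
m0 ∈ B0, n0 ∈ B2 → different blocks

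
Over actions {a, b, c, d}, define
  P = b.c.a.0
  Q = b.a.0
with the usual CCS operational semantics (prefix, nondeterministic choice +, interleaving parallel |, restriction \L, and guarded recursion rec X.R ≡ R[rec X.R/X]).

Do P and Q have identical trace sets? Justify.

LTS(P): 4 reachable states
  s0 = b.c.a.0 ⊢ ··b··> s1
  s1 = c.a.0 ⊢ ··c··> s2
  s2 = a.0 ⊢ ··a··> s3
  s3 = 0 ⊢ ·
LTS(Q): 3 reachable states
  t0 = b.a.0 ⊢ ··b··> t1
  t1 = a.0 ⊢ ··a··> t2
  t2 = 0 ⊢ ·
Executing bc from P (initial set {s0}):
  after b @ step 1: {s1}
  after c @ step 2: {s2}
  P completes σ.
Executing bc from Q (initial set {t0}):
  after b @ step 1: {t1}
  after c @ step 2: no successor for Q

NO — witness ⟨bc⟩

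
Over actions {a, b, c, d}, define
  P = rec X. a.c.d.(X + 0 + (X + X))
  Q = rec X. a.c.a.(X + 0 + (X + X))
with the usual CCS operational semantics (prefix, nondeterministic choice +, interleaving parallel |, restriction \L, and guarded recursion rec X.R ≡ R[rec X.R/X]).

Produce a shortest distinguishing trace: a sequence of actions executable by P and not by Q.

acd

Reachable graph of P (4 states):
  m0 = rec X. a.c.d.(X + 0 + (X + X)) | ··a··> m1
  m1 = c.d.((rec X. a.c.d.(X + 0 + (X + X))) + 0 + ((rec X. a.c.d.(X + 0 + (X + X))) + (rec X. a.c.d.(X + 0 + (X + X))))) | ··c··> m2
  m2 = d.((rec X. a.c.d.(X + 0 + (X + X))) + 0 + ((rec X. a.c.d.(X + 0 + (X + X))) + (rec X. a.c.d.(X + 0 + (X + X))))) | ··d··> m3
  m3 = (rec X. a.c.d.(X + 0 + (X + X))) + 0 + ((rec X. a.c.d.(X + 0 + (X + X))) + (rec X. a.c.d.(X + 0 + (X + X)))) | ··a··> m1
Reachable graph of Q (4 states):
  n0 = rec X. a.c.a.(X + 0 + (X + X)) | ··a··> n1
  n1 = c.a.((rec X. a.c.a.(X + 0 + (X + X))) + 0 + ((rec X. a.c.a.(X + 0 + (X + X))) + (rec X. a.c.a.(X + 0 + (X + X))))) | ··c··> n2
  n2 = a.((rec X. a.c.a.(X + 0 + (X + X))) + 0 + ((rec X. a.c.a.(X + 0 + (X + X))) + (rec X. a.c.a.(X + 0 + (X + X))))) | ··a··> n3
  n3 = (rec X. a.c.a.(X + 0 + (X + X))) + 0 + ((rec X. a.c.a.(X + 0 + (X + X))) + (rec X. a.c.a.(X + 0 + (X + X)))) | ··a··> n1
Run σ = ⟨acd⟩ on P: start {m0}
  step 1 (a): {m1}
  step 2 (c): {m2}
  step 3 (d): {m3}
  ✓ P
Run σ = ⟨acd⟩ on Q: start {n0}
  step 1 (a): {n1}
  step 2 (c): {n2}
  step 3 (d): no successor for Q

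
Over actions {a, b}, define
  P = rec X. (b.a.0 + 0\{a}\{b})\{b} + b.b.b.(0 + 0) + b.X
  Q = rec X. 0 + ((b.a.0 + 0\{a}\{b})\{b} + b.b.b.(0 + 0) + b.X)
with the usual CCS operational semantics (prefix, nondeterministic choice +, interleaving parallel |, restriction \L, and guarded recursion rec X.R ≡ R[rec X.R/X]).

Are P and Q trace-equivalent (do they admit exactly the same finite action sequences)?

traces(P) = traces(Q)

LTS(P): 4 reachable states
  u0 = rec X. (b.a.0 + 0\{a}\{b})\{b} + b.b.b.(0 + 0) + b.X ⊢ =b=> u0, =b=> u1
  u1 = b.b.(0 + 0) ⊢ =b=> u2
  u2 = b.(0 + 0) ⊢ =b=> u3
  u3 = 0 + 0 ⊢ ∅
LTS(Q): 4 reachable states
  v0 = rec X. 0 + ((b.a.0 + 0\{a}\{b})\{b} + b.b.b.(0 + 0) + b.X) ⊢ =b=> v0, =b=> v1
  v1 = b.b.(0 + 0) ⊢ =b=> v2
  v2 = b.(0 + 0) ⊢ =b=> v3
  v3 = 0 + 0 ⊢ ∅
Partition-refinement fixed point:
  B0 = {u0, v0}
  B1 = {u1, v1}
  B2 = {u2, v2}
  B3 = {u3, v3}
u0 ∈ B0, v0 ∈ B0 → same block
Bisimilar ⇒ trace-equivalent.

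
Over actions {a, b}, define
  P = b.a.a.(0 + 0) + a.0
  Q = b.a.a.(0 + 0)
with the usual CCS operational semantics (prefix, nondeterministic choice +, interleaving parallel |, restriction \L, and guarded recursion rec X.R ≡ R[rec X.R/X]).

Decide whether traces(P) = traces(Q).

traces(P) ≠ traces(Q) — witness ⟨a⟩

P's transition system — 5 states:
  s0 = b.a.a.(0 + 0) + a.0 | --a--▸ s1, --b--▸ s2
  s1 = 0 | ·
  s2 = a.a.(0 + 0) | --a--▸ s3
  s3 = a.(0 + 0) | --a--▸ s4
  s4 = 0 + 0 | ·
Q's transition system — 4 states:
  t0 = b.a.a.(0 + 0) | --b--▸ t1
  t1 = a.a.(0 + 0) | --a--▸ t2
  t2 = a.(0 + 0) | --a--▸ t3
  t3 = 0 + 0 | ·
Run σ = ⟨a⟩ on P: start {s0}
  [1] a ⇒ {s1}
  — P admits the full trace.
Run σ = ⟨a⟩ on Q: start {t0}
  [1] a ⇒ ∅  — Q cannot continue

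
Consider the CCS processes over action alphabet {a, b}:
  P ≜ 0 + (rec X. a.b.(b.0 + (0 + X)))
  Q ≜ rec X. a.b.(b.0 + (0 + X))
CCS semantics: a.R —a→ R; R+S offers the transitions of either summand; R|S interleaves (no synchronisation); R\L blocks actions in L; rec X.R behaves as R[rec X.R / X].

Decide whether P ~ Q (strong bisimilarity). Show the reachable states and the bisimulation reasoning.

Reachable graph of P (4 states):
  s0 = 0 + (rec X. a.b.(b.0 + (0 + X))) has moves =a=> s1
  s1 = b.(b.0 + (0 + (rec X. a.b.(b.0 + (0 + X))))) has moves =b=> s2
  s2 = b.0 + (0 + (rec X. a.b.(b.0 + (0 + X)))) has moves =a=> s1, =b=> s3
  s3 = 0 has moves deadlocked
Reachable graph of Q (4 states):
  t0 = rec X. a.b.(b.0 + (0 + X)) has moves =a=> t1
  t1 = b.(b.0 + (0 + (rec X. a.b.(b.0 + (0 + X))))) has moves =b=> t2
  t2 = b.0 + (0 + (rec X. a.b.(b.0 + (0 + X)))) has moves =a=> t1, =b=> t3
  t3 = 0 has moves deadlocked
Partition-refinement fixed point:
  B0 = {s0, t0}
  B1 = {s1, t1}
  B2 = {s2, t2}
  B3 = {s3, t3}
s0 ∈ B0, t0 ∈ B0 → same block

bisimilar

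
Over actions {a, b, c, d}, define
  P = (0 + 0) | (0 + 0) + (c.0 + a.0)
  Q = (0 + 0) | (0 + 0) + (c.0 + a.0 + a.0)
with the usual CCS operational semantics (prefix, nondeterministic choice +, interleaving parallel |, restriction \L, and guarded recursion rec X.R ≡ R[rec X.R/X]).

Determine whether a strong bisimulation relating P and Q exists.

Reachable graph of P (2 states):
  u0 = (0 + 0) | (0 + 0) + (c.0 + a.0) :: --a--▸ u1, --c--▸ u1
  u1 = 0 :: ·
Reachable graph of Q (2 states):
  v0 = (0 + 0) | (0 + 0) + (c.0 + a.0 + a.0) :: --a--▸ v1, --c--▸ v1
  v1 = 0 :: ·
Coarsest stable partition (strong bisimilarity classes):
  B0 = {u0, v0}
  B1 = {u1, v1}
u0 ∈ B0, v0 ∈ B0 → same block

P ~ Q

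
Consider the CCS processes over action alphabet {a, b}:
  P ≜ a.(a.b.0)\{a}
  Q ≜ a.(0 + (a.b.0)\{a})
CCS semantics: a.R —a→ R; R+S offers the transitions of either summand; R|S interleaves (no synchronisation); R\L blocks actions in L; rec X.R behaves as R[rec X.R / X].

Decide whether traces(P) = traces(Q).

traces(P) = traces(Q)

Reachable graph of P (2 states):
  p0 = a.(a.b.0)\{a} | —a→ p1
  p1 = (a.b.0)\{a} | ∅
Reachable graph of Q (2 states):
  q0 = a.(0 + (a.b.0)\{a}) | —a→ q1
  q1 = 0 + (a.b.0)\{a} | ∅
Coarsest stable partition (strong bisimilarity classes):
  B0 = {p0, q0}
  B1 = {p1, q1}
p0 ∈ B0, q0 ∈ B0 → same block
Bisimilar ⇒ trace-equivalent.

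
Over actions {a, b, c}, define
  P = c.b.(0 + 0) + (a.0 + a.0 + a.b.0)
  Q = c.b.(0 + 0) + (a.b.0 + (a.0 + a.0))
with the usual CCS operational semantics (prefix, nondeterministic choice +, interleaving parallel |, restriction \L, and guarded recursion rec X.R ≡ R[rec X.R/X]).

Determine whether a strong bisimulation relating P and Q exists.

P's transition system — 5 states:
  s0 = c.b.(0 + 0) + (a.0 + a.0 + a.b.0) has moves ··a··> s1, ··a··> s2, ··c··> s3
  s1 = 0 has moves (no moves)
  s2 = b.0 has moves ··b··> s1
  s3 = b.(0 + 0) has moves ··b··> s4
  s4 = 0 + 0 has moves (no moves)
Q's transition system — 5 states:
  t0 = c.b.(0 + 0) + (a.b.0 + (a.0 + a.0)) has moves ··a··> t1, ··a··> t2, ··c··> t3
  t1 = 0 has moves (no moves)
  t2 = b.0 has moves ··b··> t1
  t3 = b.(0 + 0) has moves ··b··> t4
  t4 = 0 + 0 has moves (no moves)
Partition-refinement fixed point:
  B0 = {s0, t0}
  B1 = {s2, s3, t2, t3}
  B2 = {s1, s4, t1, t4}
s0 ∈ B0, t0 ∈ B0 → same block

YES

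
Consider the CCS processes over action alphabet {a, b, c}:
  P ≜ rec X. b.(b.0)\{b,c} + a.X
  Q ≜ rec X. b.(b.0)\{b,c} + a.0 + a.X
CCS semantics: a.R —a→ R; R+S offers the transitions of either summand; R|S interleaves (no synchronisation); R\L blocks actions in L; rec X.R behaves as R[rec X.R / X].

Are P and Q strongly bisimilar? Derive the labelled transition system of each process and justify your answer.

Reachable graph of P (2 states):
  m0 = rec X. b.(b.0)\{b,c} + a.X | —a→ m0, —b→ m1
  m1 = (b.0)\{b,c} | (no moves)
Reachable graph of Q (3 states):
  n0 = rec X. b.(b.0)\{b,c} + a.0 + a.X | —a→ n0, —a→ n1, —b→ n2
  n1 = 0 | (no moves)
  n2 = (b.0)\{b,c} | (no moves)
Partition-refinement fixed point:
  B0 = {m0}
  B1 = {m1, n1, n2}
  B2 = {n0}
m0 ∈ B0, n0 ∈ B2 → different blocks

NO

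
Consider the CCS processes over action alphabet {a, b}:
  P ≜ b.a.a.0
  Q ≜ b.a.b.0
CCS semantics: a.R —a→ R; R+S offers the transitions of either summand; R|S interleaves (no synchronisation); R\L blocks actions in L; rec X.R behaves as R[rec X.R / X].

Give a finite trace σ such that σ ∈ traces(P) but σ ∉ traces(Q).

LTS(P): 4 reachable states
  s0 = b.a.a.0 ⊢ ··b··> s1
  s1 = a.a.0 ⊢ ··a··> s2
  s2 = a.0 ⊢ ··a··> s3
  s3 = 0 ⊢ stopped
LTS(Q): 4 reachable states
  t0 = b.a.b.0 ⊢ ··b··> t1
  t1 = a.b.0 ⊢ ··a··> t2
  t2 = b.0 ⊢ ··b··> t3
  t3 = 0 ⊢ stopped
Trace ⟨baa⟩ through P, begin at {s0}:
  after b @ step 1: {s1}
  after a @ step 2: {s2}
  after a @ step 3: {s3}
  P completes σ.
Trace ⟨baa⟩ through Q, begin at {t0}:
  after b @ step 1: {t1}
  after a @ step 2: {t2}
  after a @ step 3: no successor for Q

baa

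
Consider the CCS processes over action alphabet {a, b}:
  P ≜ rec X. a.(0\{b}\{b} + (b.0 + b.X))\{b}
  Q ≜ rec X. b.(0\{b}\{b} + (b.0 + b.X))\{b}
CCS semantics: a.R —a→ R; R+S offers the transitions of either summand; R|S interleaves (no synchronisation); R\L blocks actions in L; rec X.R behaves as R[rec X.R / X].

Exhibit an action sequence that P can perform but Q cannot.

a

LTS(P): 2 reachable states
  m0 = rec X. a.(0\{b}\{b} + (b.0 + b.X))\{b} has moves -a-> m1
  m1 = (0\{b}\{b} + (b.0 + b.(rec X. a.(0\{b}\{b} + (b.0 + b.X))\{b})))\{b} has moves (no moves)
LTS(Q): 2 reachable states
  n0 = rec X. b.(0\{b}\{b} + (b.0 + b.X))\{b} has moves -b-> n1
  n1 = (0\{b}\{b} + (b.0 + b.(rec X. b.(0\{b}\{b} + (b.0 + b.X))\{b})))\{b} has moves (no moves)
Run σ = ⟨a⟩ on P: start {m0}
  [1] a ⇒ {m1}
  P completes σ.
Run σ = ⟨a⟩ on Q: start {n0}
  [1] a ⇒ no successor for Q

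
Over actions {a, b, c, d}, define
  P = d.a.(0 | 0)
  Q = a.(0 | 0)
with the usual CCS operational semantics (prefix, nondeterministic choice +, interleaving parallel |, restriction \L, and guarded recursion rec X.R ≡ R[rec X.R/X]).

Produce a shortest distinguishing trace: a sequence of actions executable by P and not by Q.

d

LTS(P): 3 reachable states
  s0 = d.a.(0 | 0) ⊢ -d-> s1
  s1 = a.(0 | 0) ⊢ -a-> s2
  s2 = 0 | 0 ⊢ stopped
LTS(Q): 2 reachable states
  t0 = a.(0 | 0) ⊢ -a-> t1
  t1 = 0 | 0 ⊢ stopped
Run σ = ⟨d⟩ on P: start {s0}
  step 1 (d): {s1}
  P completes σ.
Run σ = ⟨d⟩ on Q: start {t0}
  step 1 (d): no successor for Q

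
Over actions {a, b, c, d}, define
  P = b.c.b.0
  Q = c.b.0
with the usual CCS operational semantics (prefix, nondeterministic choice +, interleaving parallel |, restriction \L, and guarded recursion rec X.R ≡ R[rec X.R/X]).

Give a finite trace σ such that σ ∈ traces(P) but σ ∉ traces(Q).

LTS(P): 4 reachable states
  p0 = b.c.b.0 has moves —b→ p1
  p1 = c.b.0 has moves —c→ p2
  p2 = b.0 has moves —b→ p3
  p3 = 0 has moves (no moves)
LTS(Q): 3 reachable states
  q0 = c.b.0 has moves —c→ q1
  q1 = b.0 has moves —b→ q2
  q2 = 0 has moves (no moves)
Run σ = ⟨b⟩ on P: start {p0}
  after b @ step 1: {p1}
  ✓ P
Run σ = ⟨b⟩ on Q: start {q0}
  after b @ step 1: ∅ (Q stuck)

b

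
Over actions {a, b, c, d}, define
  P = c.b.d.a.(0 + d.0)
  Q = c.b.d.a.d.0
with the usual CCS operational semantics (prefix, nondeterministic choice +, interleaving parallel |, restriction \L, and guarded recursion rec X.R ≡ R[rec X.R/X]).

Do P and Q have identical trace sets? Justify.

Reachable graph of P (6 states):
  p0 = c.b.d.a.(0 + d.0) → —c→ p1
  p1 = b.d.a.(0 + d.0) → —b→ p2
  p2 = d.a.(0 + d.0) → —d→ p3
  p3 = a.(0 + d.0) → —a→ p4
  p4 = 0 + d.0 → —d→ p5
  p5 = 0 → ·
Reachable graph of Q (6 states):
  q0 = c.b.d.a.d.0 → —c→ q1
  q1 = b.d.a.d.0 → —b→ q2
  q2 = d.a.d.0 → —d→ q3
  q3 = a.d.0 → —a→ q4
  q4 = d.0 → —d→ q5
  q5 = 0 → ·
Coarsest stable partition (strong bisimilarity classes):
  B0 = {p0, q0}
  B1 = {p1, q1}
  B2 = {p2, q2}
  B3 = {p3, q3}
  B4 = {p4, q4}
  B5 = {p5, q5}
p0 ∈ B0, q0 ∈ B0 → same block
Bisimilar ⇒ trace-equivalent.

traces(P) = traces(Q)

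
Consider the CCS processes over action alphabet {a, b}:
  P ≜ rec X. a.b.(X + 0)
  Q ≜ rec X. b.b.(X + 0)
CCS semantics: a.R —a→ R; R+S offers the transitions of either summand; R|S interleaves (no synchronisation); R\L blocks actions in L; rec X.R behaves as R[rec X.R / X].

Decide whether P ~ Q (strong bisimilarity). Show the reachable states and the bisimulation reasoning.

P ≁ Q

LTS(P): 3 reachable states
  s0 = rec X. a.b.(X + 0) | --a--▸ s1
  s1 = b.((rec X. a.b.(X + 0)) + 0) | --b--▸ s2
  s2 = (rec X. a.b.(X + 0)) + 0 | --a--▸ s1
LTS(Q): 3 reachable states
  t0 = rec X. b.b.(X + 0) | --b--▸ t1
  t1 = b.((rec X. b.b.(X + 0)) + 0) | --b--▸ t2
  t2 = (rec X. b.b.(X + 0)) + 0 | --b--▸ t1
Partition-refinement fixed point:
  B0 = {s0, s2}
  B1 = {s1}
  B2 = {t0, t1, t2}
s0 ∈ B0, t0 ∈ B2 → different blocks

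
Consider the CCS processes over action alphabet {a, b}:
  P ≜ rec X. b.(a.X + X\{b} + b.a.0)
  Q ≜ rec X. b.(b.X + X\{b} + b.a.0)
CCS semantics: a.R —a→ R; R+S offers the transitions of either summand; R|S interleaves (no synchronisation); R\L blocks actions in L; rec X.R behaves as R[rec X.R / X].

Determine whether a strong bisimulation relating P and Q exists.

LTS(P): 4 reachable states
  s0 = rec X. b.(a.X + X\{b} + b.a.0) ⊢ —b→ s1
  s1 = a.(rec X. b.(a.X + X\{b} + b.a.0)) + (rec X. b.(a.X + X\{b} + b.a.0))\{b} + b.a.0 ⊢ —a→ s0, —b→ s2
  s2 = a.0 ⊢ —a→ s3
  s3 = 0 ⊢ ·
LTS(Q): 4 reachable states
  t0 = rec X. b.(b.X + X\{b} + b.a.0) ⊢ —b→ t1
  t1 = b.(rec X. b.(b.X + X\{b} + b.a.0)) + (rec X. b.(b.X + X\{b} + b.a.0))\{b} + b.a.0 ⊢ —b→ t0, —b→ t2
  t2 = a.0 ⊢ —a→ t3
  t3 = 0 ⊢ ·
Partition-refinement fixed point:
  B0 = {s0}
  B1 = {s1}
  B2 = {s2, t2}
  B3 = {s3, t3}
  B4 = {t0}
  B5 = {t1}
s0 ∈ B0, t0 ∈ B4 → different blocks

P ≁ Q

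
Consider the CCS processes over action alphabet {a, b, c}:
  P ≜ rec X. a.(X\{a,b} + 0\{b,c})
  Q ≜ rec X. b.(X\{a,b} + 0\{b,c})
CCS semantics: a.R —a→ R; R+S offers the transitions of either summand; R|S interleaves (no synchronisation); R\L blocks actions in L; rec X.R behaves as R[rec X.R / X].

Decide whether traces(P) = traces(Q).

trace-distinct — witness ⟨a⟩

P's transition system — 2 states:
  u0 = rec X. a.(X\{a,b} + 0\{b,c}) | ··a··> u1
  u1 = (rec X. a.(X\{a,b} + 0\{b,c}))\{a,b} + 0\{b,c} | stopped
Q's transition system — 2 states:
  v0 = rec X. b.(X\{a,b} + 0\{b,c}) | ··b··> v1
  v1 = (rec X. b.(X\{a,b} + 0\{b,c}))\{a,b} + 0\{b,c} | stopped
Executing a from P (initial set {u0}):
  after a @ step 1: {u1}
  P completes σ.
Executing a from Q (initial set {v0}):
  after a @ step 1: ∅ (Q stuck)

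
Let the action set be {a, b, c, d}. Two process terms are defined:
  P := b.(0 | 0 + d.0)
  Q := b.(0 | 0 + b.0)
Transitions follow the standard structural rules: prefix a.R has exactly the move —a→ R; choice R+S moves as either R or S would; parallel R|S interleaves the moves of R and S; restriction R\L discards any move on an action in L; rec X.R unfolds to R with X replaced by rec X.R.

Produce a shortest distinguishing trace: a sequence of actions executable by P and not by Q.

Reachable graph of P (3 states):
  s0 = b.(0 | 0 + d.0) has moves —b→ s1
  s1 = 0 | 0 + d.0 has moves —d→ s2
  s2 = 0 has moves ·
Reachable graph of Q (3 states):
  t0 = b.(0 | 0 + b.0) has moves —b→ t1
  t1 = 0 | 0 + b.0 has moves —b→ t2
  t2 = 0 has moves ·
Trace ⟨bd⟩ through P, begin at {s0}:
  [1] b ⇒ {s1}
  [2] d ⇒ {s2}
  ✓ P
Trace ⟨bd⟩ through Q, begin at {t0}:
  [1] b ⇒ {t1}
  [2] d ⇒ no successor for Q

bd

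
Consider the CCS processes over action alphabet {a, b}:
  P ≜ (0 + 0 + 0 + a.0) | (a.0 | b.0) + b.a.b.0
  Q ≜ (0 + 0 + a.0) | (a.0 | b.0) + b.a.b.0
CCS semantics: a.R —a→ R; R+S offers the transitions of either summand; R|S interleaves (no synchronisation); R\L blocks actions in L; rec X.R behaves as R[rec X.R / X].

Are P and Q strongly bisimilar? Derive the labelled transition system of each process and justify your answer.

P's transition system — 11 states:
  p0 = (0 + 0 + 0 + a.0) | (a.0 | b.0) + b.a.b.0 ⊢ --a--▸ p1, --a--▸ p2, --b--▸ p3, --b--▸ p4
  p1 = (0 + 0 + 0 + a.0) | (0 | b.0) ⊢ --a--▸ p5, --b--▸ p6
  p2 = 0 | (a.0 | b.0) ⊢ --a--▸ p5, --b--▸ p7
  p3 = (0 + 0 + 0 + a.0) | (a.0 | 0) ⊢ --a--▸ p6, --a--▸ p7
  p4 = a.b.0 ⊢ --a--▸ p8
  p5 = 0 | (0 | b.0) ⊢ --b--▸ p9
  p6 = (0 + 0 + 0 + a.0) | (0 | 0) ⊢ --a--▸ p9
  p7 = 0 | (a.0 | 0) ⊢ --a--▸ p9
  p8 = b.0 ⊢ --b--▸ p10
  p9 = 0 | (0 | 0) ⊢ ∅
  p10 = 0 ⊢ ∅
Q's transition system — 11 states:
  q0 = (0 + 0 + a.0) | (a.0 | b.0) + b.a.b.0 ⊢ --a--▸ q1, --a--▸ q2, --b--▸ q3, --b--▸ q4
  q1 = (0 + 0 + a.0) | (0 | b.0) ⊢ --a--▸ q5, --b--▸ q6
  q2 = 0 | (a.0 | b.0) ⊢ --a--▸ q5, --b--▸ q7
  q3 = (0 + 0 + a.0) | (a.0 | 0) ⊢ --a--▸ q6, --a--▸ q7
  q4 = a.b.0 ⊢ --a--▸ q8
  q5 = 0 | (0 | b.0) ⊢ --b--▸ q9
  q6 = (0 + 0 + a.0) | (0 | 0) ⊢ --a--▸ q9
  q7 = 0 | (a.0 | 0) ⊢ --a--▸ q9
  q8 = b.0 ⊢ --b--▸ q10
  q9 = 0 | (0 | 0) ⊢ ∅
  q10 = 0 ⊢ ∅
Partition-refinement fixed point:
  B0 = {p0, q0}
  B1 = {p1, p2, q1, q2}
  B2 = {p5, p8, q5, q8}
  B3 = {p10, p9, q10, q9}
  B4 = {p6, p7, q6, q7}
  B5 = {p3, q3}
  B6 = {p4, q4}
p0 ∈ B0, q0 ∈ B0 → same block

P ~ Q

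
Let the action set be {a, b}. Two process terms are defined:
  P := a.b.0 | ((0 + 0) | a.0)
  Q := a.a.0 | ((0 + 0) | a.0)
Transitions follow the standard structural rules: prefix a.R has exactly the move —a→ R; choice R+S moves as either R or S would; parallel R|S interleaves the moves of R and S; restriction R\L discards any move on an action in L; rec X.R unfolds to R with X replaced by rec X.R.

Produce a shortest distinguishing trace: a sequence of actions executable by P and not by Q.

ab

P's transition system — 6 states:
  s0 = a.b.0 | ((0 + 0) | a.0) → --a--▸ s1, --a--▸ s2
  s1 = a.b.0 | ((0 + 0) | 0) → --a--▸ s3
  s2 = b.0 | ((0 + 0) | a.0) → --a--▸ s3, --b--▸ s4
  s3 = b.0 | ((0 + 0) | 0) → --b--▸ s5
  s4 = 0 | ((0 + 0) | a.0) → --a--▸ s5
  s5 = 0 | ((0 + 0) | 0) → stopped
Q's transition system — 6 states:
  t0 = a.a.0 | ((0 + 0) | a.0) → --a--▸ t1, --a--▸ t2
  t1 = a.0 | ((0 + 0) | a.0) → --a--▸ t3, --a--▸ t4
  t2 = a.a.0 | ((0 + 0) | 0) → --a--▸ t4
  t3 = 0 | ((0 + 0) | a.0) → --a--▸ t5
  t4 = a.0 | ((0 + 0) | 0) → --a--▸ t5
  t5 = 0 | ((0 + 0) | 0) → stopped
Executing ab from P (initial set {s0}):
  after a @ step 1: {s1, s2}
  after b @ step 2: {s4}
  ✓ P
Executing ab from Q (initial set {t0}):
  after a @ step 1: {t1, t2}
  after b @ step 2: ∅ (Q stuck)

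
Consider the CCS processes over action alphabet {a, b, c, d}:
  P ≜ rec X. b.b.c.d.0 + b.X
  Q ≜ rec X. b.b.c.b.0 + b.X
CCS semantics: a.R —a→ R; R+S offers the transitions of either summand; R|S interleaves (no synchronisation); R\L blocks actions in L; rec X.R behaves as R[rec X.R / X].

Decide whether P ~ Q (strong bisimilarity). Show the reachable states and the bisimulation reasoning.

P's transition system — 5 states:
  p0 = rec X. b.b.c.d.0 + b.X → -b-> p0, -b-> p1
  p1 = b.c.d.0 → -b-> p2
  p2 = c.d.0 → -c-> p3
  p3 = d.0 → -d-> p4
  p4 = 0 → deadlocked
Q's transition system — 5 states:
  q0 = rec X. b.b.c.b.0 + b.X → -b-> q0, -b-> q1
  q1 = b.c.b.0 → -b-> q2
  q2 = c.b.0 → -c-> q3
  q3 = b.0 → -b-> q4
  q4 = 0 → deadlocked
Bisimilarity quotient blocks:
  B0 = {p0}
  B1 = {p1}
  B2 = {p2}
  B3 = {p3}
  B4 = {p4, q4}
  B5 = {q0}
  B6 = {q1}
  B7 = {q2}
  B8 = {q3}
p0 ∈ B0, q0 ∈ B5 → different blocks

P ≁ Q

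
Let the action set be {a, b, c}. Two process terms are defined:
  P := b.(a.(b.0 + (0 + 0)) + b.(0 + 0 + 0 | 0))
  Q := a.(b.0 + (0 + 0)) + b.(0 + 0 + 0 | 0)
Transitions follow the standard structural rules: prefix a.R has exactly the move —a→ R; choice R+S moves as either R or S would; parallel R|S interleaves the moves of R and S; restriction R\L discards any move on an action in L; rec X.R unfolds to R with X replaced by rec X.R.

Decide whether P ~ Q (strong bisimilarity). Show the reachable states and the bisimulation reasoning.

NO

Reachable graph of P (5 states):
  p0 = b.(a.(b.0 + (0 + 0)) + b.(0 + 0 + 0 | 0)) :: —b→ p1
  p1 = a.(b.0 + (0 + 0)) + b.(0 + 0 + 0 | 0) :: —a→ p2, —b→ p3
  p2 = b.0 + (0 + 0) :: —b→ p4
  p3 = 0 + 0 + 0 | 0 :: ∅
  p4 = 0 :: ∅
Reachable graph of Q (4 states):
  q0 = a.(b.0 + (0 + 0)) + b.(0 + 0 + 0 | 0) :: —a→ q1, —b→ q2
  q1 = b.0 + (0 + 0) :: —b→ q3
  q2 = 0 + 0 + 0 | 0 :: ∅
  q3 = 0 :: ∅
Coarsest stable partition (strong bisimilarity classes):
  B0 = {p0}
  B1 = {p1, q0}
  B2 = {p2, q1}
  B3 = {p3, p4, q2, q3}
p0 ∈ B0, q0 ∈ B1 → different blocks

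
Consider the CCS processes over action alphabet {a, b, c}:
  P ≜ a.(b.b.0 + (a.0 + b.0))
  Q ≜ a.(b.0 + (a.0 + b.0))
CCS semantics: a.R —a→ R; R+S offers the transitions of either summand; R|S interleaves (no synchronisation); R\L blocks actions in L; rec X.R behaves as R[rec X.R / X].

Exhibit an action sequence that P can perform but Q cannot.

Reachable graph of P (4 states):
  s0 = a.(b.b.0 + (a.0 + b.0)) :: =a=> s1
  s1 = b.b.0 + (a.0 + b.0) :: =a=> s2, =b=> s2, =b=> s3
  s2 = 0 :: stopped
  s3 = b.0 :: =b=> s2
Reachable graph of Q (3 states):
  t0 = a.(b.0 + (a.0 + b.0)) :: =a=> t1
  t1 = b.0 + (a.0 + b.0) :: =a=> t2, =b=> t2
  t2 = 0 :: stopped
Trace ⟨abb⟩ through P, begin at {s0}:
  step 1 (a): {s1}
  step 2 (b): {s2, s3}
  step 3 (b): {s2}
  — P admits the full trace.
Trace ⟨abb⟩ through Q, begin at {t0}:
  step 1 (a): {t1}
  step 2 (b): {t2}
  step 3 (b): no successor for Q

abb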